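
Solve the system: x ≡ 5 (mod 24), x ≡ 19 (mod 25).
269

Using Chinese Remainder Theorem:
M = 24 × 25 = 600
M1 = 25, M2 = 24
y1 = 25^(-1) mod 24 = 1
y2 = 24^(-1) mod 25 = 24
x = (5×25×1 + 19×24×24) mod 600 = 269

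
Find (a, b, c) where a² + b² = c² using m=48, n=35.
(1079, 3360, 3529)

Euclid's formula: a = m² - n², b = 2mn, c = m² + n²
m = 48, n = 35
a = 48² - 35² = 2304 - 1225 = 1079
b = 2 × 48 × 35 = 3360
c = 48² + 35² = 2304 + 1225 = 3529
Verification: 1079² + 3360² = 1164241 + 11289600 = 12453841 = 3529² ✓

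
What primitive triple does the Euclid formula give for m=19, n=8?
(297, 304, 425)

Euclid's formula: a = m² - n², b = 2mn, c = m² + n²
m = 19, n = 8
a = 19² - 8² = 361 - 64 = 297
b = 2 × 19 × 8 = 304
c = 19² + 8² = 361 + 64 = 425
Verification: 297² + 304² = 88209 + 92416 = 180625 = 425² ✓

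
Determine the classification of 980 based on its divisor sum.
abundant

Proper divisors of 980: sum = 1 + 2 + 4 + 5 + 7 + 10 + 14 + 20 + ... + 140 + 196 + 245 + 490 (17 divisors) = 1414
Since 1414 > 980, 980 is abundant.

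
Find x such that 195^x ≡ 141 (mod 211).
173

Baby-step giant-step with step n = ⌈√211⌉ = 15.
Baby steps 195^j mod 211 (j:value) for j=0..14: 0:1, 1:195, 2:45, 3:124, 4:126, 5:94, 6:184, 7:10, 8:51, 9:28, 10:185, 11:205, 12:96, 13:152, 14:100.
Giant-step multiplier: 195^(-15) ≡ 195^(210-15) = 195^195 ≡ 12 (mod 211).
Giant steps γ_i = 141·12^i mod 211: γ_0=141, γ_1=4, γ_2=48, γ_3=154, γ_4=160, γ_5=21, γ_6=41, γ_7=70, γ_8=207, γ_9=163, γ_10=57, γ_11=51 (in table at j=8).
x = i·n + j = 11·15 + 8 = 173.
Check: 195^173 ≡ 141 (mod 211).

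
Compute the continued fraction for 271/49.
[5; 1, 1, 7, 1, 2]

Euclidean algorithm steps:
271 = 5 × 49 + 26
49 = 1 × 26 + 23
26 = 1 × 23 + 3
23 = 7 × 3 + 2
3 = 1 × 2 + 1
2 = 2 × 1 + 0
Continued fraction: [5; 1, 1, 7, 1, 2]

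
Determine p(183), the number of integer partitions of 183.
896684817527

p(n) counts ways to write n as a sum of positive integers (order ignored).
Euler's pentagonal recurrence: p(k) = p(k-1) + p(k-2) - p(k-5) - p(k-7) + p(k-12) + p(k-15) - ... (offsets j(3j∓1)/2, signs ++--, p(0)=1, p(<0)=0).
DP table for k = 0..182: p(0)=1, p(1)=1, p(2)=2, p(3)=3, p(4)=5, p(5)=7, p(6)=11, p(7)=15, p(8)=22, p(9)=30, p(10)=42, p(11)=56, p(12)=77, p(13)=101, p(14)=135, p(15)=176, p(16)=231, p(17)=297, p(18)=385, p(19)=490, p(20)=627, p(21)=792, p(22)=1002, p(23)=1255, p(24)=1575, p(25)=1958, p(26)=2436, p(27)=3010, p(28)=3718, p(29)=4565, p(30)=5604, p(31)=6842, p(32)=8349, p(33)=10143, p(34)=12310, p(35)=14883, p(36)=17977, p(37)=21637, p(38)=26015, p(39)=31185, p(40)=37338, p(41)=44583, p(42)=53174, p(43)=63261, p(44)=75175, p(45)=89134, p(46)=105558, p(47)=124754, p(48)=147273, p(49)=173525, p(50)=204226, p(51)=239943, p(52)=281589, p(53)=329931, p(54)=386155, p(55)=451276, p(56)=526823, p(57)=614154, p(58)=715220, p(59)=831820, p(60)=966467, p(61)=1121505, p(62)=1300156, p(63)=1505499, p(64)=1741630, p(65)=2012558, p(66)=2323520, p(67)=2679689, p(68)=3087735, p(69)=3554345, p(70)=4087968, p(71)=4697205, p(72)=5392783, p(73)=6185689, p(74)=7089500, p(75)=8118264, p(76)=9289091, p(77)=10619863, p(78)=12132164, p(79)=13848650, p(80)=15796476, p(81)=18004327, p(82)=20506255, p(83)=23338469, p(84)=26543660, p(85)=30167357, p(86)=34262962, p(87)=38887673, p(88)=44108109, p(89)=49995925, p(90)=56634173, p(91)=64112359, p(92)=72533807, p(93)=82010177, p(94)=92669720, p(95)=104651419, p(96)=118114304, p(97)=133230930, p(98)=150198136, p(99)=169229875, p(100)=190569292, p(101)=214481126, p(102)=241265379, p(103)=271248950, p(104)=304801365, p(105)=342325709, p(106)=384276336, p(107)=431149389, p(108)=483502844, p(109)=541946240, p(110)=607163746, p(111)=679903203, p(112)=761002156, p(113)=851376628, p(114)=952050665, p(115)=1064144451, p(116)=1188908248, p(117)=1327710076, p(118)=1482074143, p(119)=1653668665, p(120)=1844349560, p(121)=2056148051, p(122)=2291320912, p(123)=2552338241, p(124)=2841940500, p(125)=3163127352, p(126)=3519222692, p(127)=3913864295, p(128)=4351078600, p(129)=4835271870, p(130)=5371315400, p(131)=5964539504, p(132)=6620830889, p(133)=7346629512, p(134)=8149040695, p(135)=9035836076, p(136)=10015581680, p(137)=11097645016, p(138)=12292341831, p(139)=13610949895, p(140)=15065878135, p(141)=16670689208, p(142)=18440293320, p(143)=20390982757, p(144)=22540654445, p(145)=24908858009, p(146)=27517052599, p(147)=30388671978, p(148)=33549419497, p(149)=37027355200, p(150)=40853235313, p(151)=45060624582, p(152)=49686288421, p(153)=54770336324, p(154)=60356673280, p(155)=66493182097, p(156)=73232243759, p(157)=80630964769, p(158)=88751778802, p(159)=97662728555, p(160)=107438159466, p(161)=118159068427, p(162)=129913904637, p(163)=142798995930, p(164)=156919475295, p(165)=172389800255, p(166)=189334822579, p(167)=207890420102, p(168)=228204732751, p(169)=250438925115, p(170)=274768617130, p(171)=301384802048, p(172)=330495499613, p(173)=362326859895, p(174)=397125074750, p(175)=435157697830, p(176)=476715857290, p(177)=522115831195, p(178)=571701605655, p(179)=625846753120, p(180)=684957390936, p(181)=749474411781, p(182)=819876908323.
Final step: p(183) = p(182) + p(181) - p(178) - p(176) + p(171) + p(168) - p(161) - p(157) + p(148) + p(143) - p(132) - p(126) + p(113) + p(106) - p(91) - p(83) + p(66) + p(57) - p(38) - p(28) + p(7)
= 819876908323 + 749474411781 - 571701605655 - 476715857290 + 301384802048 + 228204732751 - 118159068427 - 80630964769 + 33549419497 + 20390982757 - 6620830889 - 3519222692 + 851376628 + 384276336 - 64112359 - 23338469 + 2323520 + 614154 - 26015 - 3718 + 15
= 896684817527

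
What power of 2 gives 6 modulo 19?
14

Baby-step giant-step with step n = ⌈√19⌉ = 5.
Baby steps 2^j mod 19 (j:value) for j=0..4: 0:1, 1:2, 2:4, 3:8, 4:16.
Giant-step multiplier: 2^(-5) ≡ 2^(18-5) = 2^13 ≡ 3 (mod 19).
Giant steps γ_i = 6·3^i mod 19: γ_0=6, γ_1=18, γ_2=16 (in table at j=4).
x = i·n + j = 2·5 + 4 = 14.
Check: 2^14 ≡ 6 (mod 19).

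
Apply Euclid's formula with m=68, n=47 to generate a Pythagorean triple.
(2415, 6392, 6833)

Euclid's formula: a = m² - n², b = 2mn, c = m² + n²
m = 68, n = 47
a = 68² - 47² = 4624 - 2209 = 2415
b = 2 × 68 × 47 = 6392
c = 68² + 47² = 4624 + 2209 = 6833
Verification: 2415² + 6392² = 5832225 + 40857664 = 46689889 = 6833² ✓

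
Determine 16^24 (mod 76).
64

Repeated squaring. Binary of 24 = 11000.
16^1 ≡ 16 (mod 76); 16^2 ≡ 28 (mod 76); 16^4 ≡ 24 (mod 76); 16^8 ≡ 44 (mod 76); 16^16 ≡ 36 (mod 76)
16^24 = 16^8 × 16^16 ≡ 64 (mod 76)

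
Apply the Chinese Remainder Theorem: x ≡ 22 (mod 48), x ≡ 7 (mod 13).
358

Using Chinese Remainder Theorem:
M = 48 × 13 = 624
M1 = 13, M2 = 48
y1 = 13^(-1) mod 48 = 37
y2 = 48^(-1) mod 13 = 3
x = (22×13×37 + 7×48×3) mod 624 = 358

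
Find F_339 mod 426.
302

Matrix identity: Q^n = [[F_(n+1), F_n], [F_n, F_(n-1)]] with Q = [[1,1],[1,0]].
n = 339 = 101010011₂. Square-and-multiply, entries mod 426:
Q^1 = [[1,1],[1,0]]
Q^2 = (Q^1)² = [[2,1],[1,1]]
Q^5 = (Q^2)²·Q = [[8,5],[5,3]]
Q^10 = (Q^5)² = [[89,55],[55,34]]
Q^21 = (Q^10)²·Q = [[245,296],[296,375]]
Q^42 = (Q^21)² = [[245,340],[340,331]]
Q^84 = (Q^42)² = [[113,306],[306,233]]
Q^169 = (Q^84)²·Q = [[133,331],[331,228]]
Q^339 = (Q^169)²·Q = [[87,302],[302,211]]
F_339 mod 426 = Q^339[0][1] = 302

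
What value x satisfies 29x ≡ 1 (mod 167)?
144

gcd(29, 167) = 1, so the inverse exists.
Extended Euclidean algorithm on (167, 29):
167 = 5 × 29 + 22  ⟹  22 = (1)·167 + (-5)·29
29 = 1 × 22 + 7  ⟹  7 = (-1)·167 + (6)·29
22 = 3 × 7 + 1  ⟹  1 = (4)·167 + (-23)·29
So (-23)·29 ≡ 1 (mod 167), i.e. 29^(-1) ≡ -23 ≡ 144 (mod 167).
Check: 29 × 144 = 4176 ≡ 1 (mod 167)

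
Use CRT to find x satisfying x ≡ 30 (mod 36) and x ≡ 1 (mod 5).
66

Using Chinese Remainder Theorem:
M = 36 × 5 = 180
M1 = 5, M2 = 36
y1 = 5^(-1) mod 36 = 29
y2 = 36^(-1) mod 5 = 1
x = (30×5×29 + 1×36×1) mod 180 = 66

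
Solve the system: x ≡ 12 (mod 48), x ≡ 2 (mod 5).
12

Using Chinese Remainder Theorem:
M = 48 × 5 = 240
M1 = 5, M2 = 48
y1 = 5^(-1) mod 48 = 29
y2 = 48^(-1) mod 5 = 2
x = (12×5×29 + 2×48×2) mod 240 = 12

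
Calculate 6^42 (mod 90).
36

Repeated squaring. Binary of 42 = 101010.
6^1 ≡ 6 (mod 90); 6^2 ≡ 36 (mod 90); 6^4 ≡ 36 (mod 90); 6^8 ≡ 36 (mod 90); 6^16 ≡ 36 (mod 90); 6^32 ≡ 36 (mod 90)
6^42 = 6^2 × 6^8 × 6^32 ≡ 36 (mod 90)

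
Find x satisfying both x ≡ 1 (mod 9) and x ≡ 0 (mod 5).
10

Using Chinese Remainder Theorem:
M = 9 × 5 = 45
M1 = 5, M2 = 9
y1 = 5^(-1) mod 9 = 2
y2 = 9^(-1) mod 5 = 4
x = (1×5×2 + 0×9×4) mod 45 = 10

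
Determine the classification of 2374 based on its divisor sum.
deficient

Proper divisors of 2374: sum = 1 + 2 + 1187 = 1190
Since 1190 < 2374, 2374 is deficient.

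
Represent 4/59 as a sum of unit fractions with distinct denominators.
1/15 + 1/885

Greedy algorithm:
4/59: ceiling(59/4) = 15, use 1/15
1/885: ceiling(885/1) = 885, use 1/885
Result: 4/59 = 1/15 + 1/885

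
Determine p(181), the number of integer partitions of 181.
749474411781

p(n) counts ways to write n as a sum of positive integers (order ignored).
Euler's pentagonal recurrence: p(k) = p(k-1) + p(k-2) - p(k-5) - p(k-7) + p(k-12) + p(k-15) - ... (offsets j(3j∓1)/2, signs ++--, p(0)=1, p(<0)=0).
DP table for k = 0..180: p(0)=1, p(1)=1, p(2)=2, p(3)=3, p(4)=5, p(5)=7, p(6)=11, p(7)=15, p(8)=22, p(9)=30, p(10)=42, p(11)=56, p(12)=77, p(13)=101, p(14)=135, p(15)=176, p(16)=231, p(17)=297, p(18)=385, p(19)=490, p(20)=627, p(21)=792, p(22)=1002, p(23)=1255, p(24)=1575, p(25)=1958, p(26)=2436, p(27)=3010, p(28)=3718, p(29)=4565, p(30)=5604, p(31)=6842, p(32)=8349, p(33)=10143, p(34)=12310, p(35)=14883, p(36)=17977, p(37)=21637, p(38)=26015, p(39)=31185, p(40)=37338, p(41)=44583, p(42)=53174, p(43)=63261, p(44)=75175, p(45)=89134, p(46)=105558, p(47)=124754, p(48)=147273, p(49)=173525, p(50)=204226, p(51)=239943, p(52)=281589, p(53)=329931, p(54)=386155, p(55)=451276, p(56)=526823, p(57)=614154, p(58)=715220, p(59)=831820, p(60)=966467, p(61)=1121505, p(62)=1300156, p(63)=1505499, p(64)=1741630, p(65)=2012558, p(66)=2323520, p(67)=2679689, p(68)=3087735, p(69)=3554345, p(70)=4087968, p(71)=4697205, p(72)=5392783, p(73)=6185689, p(74)=7089500, p(75)=8118264, p(76)=9289091, p(77)=10619863, p(78)=12132164, p(79)=13848650, p(80)=15796476, p(81)=18004327, p(82)=20506255, p(83)=23338469, p(84)=26543660, p(85)=30167357, p(86)=34262962, p(87)=38887673, p(88)=44108109, p(89)=49995925, p(90)=56634173, p(91)=64112359, p(92)=72533807, p(93)=82010177, p(94)=92669720, p(95)=104651419, p(96)=118114304, p(97)=133230930, p(98)=150198136, p(99)=169229875, p(100)=190569292, p(101)=214481126, p(102)=241265379, p(103)=271248950, p(104)=304801365, p(105)=342325709, p(106)=384276336, p(107)=431149389, p(108)=483502844, p(109)=541946240, p(110)=607163746, p(111)=679903203, p(112)=761002156, p(113)=851376628, p(114)=952050665, p(115)=1064144451, p(116)=1188908248, p(117)=1327710076, p(118)=1482074143, p(119)=1653668665, p(120)=1844349560, p(121)=2056148051, p(122)=2291320912, p(123)=2552338241, p(124)=2841940500, p(125)=3163127352, p(126)=3519222692, p(127)=3913864295, p(128)=4351078600, p(129)=4835271870, p(130)=5371315400, p(131)=5964539504, p(132)=6620830889, p(133)=7346629512, p(134)=8149040695, p(135)=9035836076, p(136)=10015581680, p(137)=11097645016, p(138)=12292341831, p(139)=13610949895, p(140)=15065878135, p(141)=16670689208, p(142)=18440293320, p(143)=20390982757, p(144)=22540654445, p(145)=24908858009, p(146)=27517052599, p(147)=30388671978, p(148)=33549419497, p(149)=37027355200, p(150)=40853235313, p(151)=45060624582, p(152)=49686288421, p(153)=54770336324, p(154)=60356673280, p(155)=66493182097, p(156)=73232243759, p(157)=80630964769, p(158)=88751778802, p(159)=97662728555, p(160)=107438159466, p(161)=118159068427, p(162)=129913904637, p(163)=142798995930, p(164)=156919475295, p(165)=172389800255, p(166)=189334822579, p(167)=207890420102, p(168)=228204732751, p(169)=250438925115, p(170)=274768617130, p(171)=301384802048, p(172)=330495499613, p(173)=362326859895, p(174)=397125074750, p(175)=435157697830, p(176)=476715857290, p(177)=522115831195, p(178)=571701605655, p(179)=625846753120, p(180)=684957390936.
Final step: p(181) = p(180) + p(179) - p(176) - p(174) + p(169) + p(166) - p(159) - p(155) + p(146) + p(141) - p(130) - p(124) + p(111) + p(104) - p(89) - p(81) + p(64) + p(55) - p(36) - p(26) + p(5)
= 684957390936 + 625846753120 - 476715857290 - 397125074750 + 250438925115 + 189334822579 - 97662728555 - 66493182097 + 27517052599 + 16670689208 - 5371315400 - 2841940500 + 679903203 + 304801365 - 49995925 - 18004327 + 1741630 + 451276 - 17977 - 2436 + 7
= 749474411781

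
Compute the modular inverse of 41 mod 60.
41

gcd(41, 60) = 1, so the inverse exists.
Extended Euclidean algorithm on (60, 41):
60 = 1 × 41 + 19  ⟹  19 = (1)·60 + (-1)·41
41 = 2 × 19 + 3  ⟹  3 = (-2)·60 + (3)·41
19 = 6 × 3 + 1  ⟹  1 = (13)·60 + (-19)·41
So (-19)·41 ≡ 1 (mod 60), i.e. 41^(-1) ≡ -19 ≡ 41 (mod 60).
Check: 41 × 41 = 1681 ≡ 1 (mod 60)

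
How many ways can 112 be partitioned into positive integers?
761002156

p(n) counts ways to write n as a sum of positive integers (order ignored).
Euler's pentagonal recurrence: p(k) = p(k-1) + p(k-2) - p(k-5) - p(k-7) + p(k-12) + p(k-15) - ... (offsets j(3j∓1)/2, signs ++--, p(0)=1, p(<0)=0).
DP table for k = 0..111: p(0)=1, p(1)=1, p(2)=2, p(3)=3, p(4)=5, p(5)=7, p(6)=11, p(7)=15, p(8)=22, p(9)=30, p(10)=42, p(11)=56, p(12)=77, p(13)=101, p(14)=135, p(15)=176, p(16)=231, p(17)=297, p(18)=385, p(19)=490, p(20)=627, p(21)=792, p(22)=1002, p(23)=1255, p(24)=1575, p(25)=1958, p(26)=2436, p(27)=3010, p(28)=3718, p(29)=4565, p(30)=5604, p(31)=6842, p(32)=8349, p(33)=10143, p(34)=12310, p(35)=14883, p(36)=17977, p(37)=21637, p(38)=26015, p(39)=31185, p(40)=37338, p(41)=44583, p(42)=53174, p(43)=63261, p(44)=75175, p(45)=89134, p(46)=105558, p(47)=124754, p(48)=147273, p(49)=173525, p(50)=204226, p(51)=239943, p(52)=281589, p(53)=329931, p(54)=386155, p(55)=451276, p(56)=526823, p(57)=614154, p(58)=715220, p(59)=831820, p(60)=966467, p(61)=1121505, p(62)=1300156, p(63)=1505499, p(64)=1741630, p(65)=2012558, p(66)=2323520, p(67)=2679689, p(68)=3087735, p(69)=3554345, p(70)=4087968, p(71)=4697205, p(72)=5392783, p(73)=6185689, p(74)=7089500, p(75)=8118264, p(76)=9289091, p(77)=10619863, p(78)=12132164, p(79)=13848650, p(80)=15796476, p(81)=18004327, p(82)=20506255, p(83)=23338469, p(84)=26543660, p(85)=30167357, p(86)=34262962, p(87)=38887673, p(88)=44108109, p(89)=49995925, p(90)=56634173, p(91)=64112359, p(92)=72533807, p(93)=82010177, p(94)=92669720, p(95)=104651419, p(96)=118114304, p(97)=133230930, p(98)=150198136, p(99)=169229875, p(100)=190569292, p(101)=214481126, p(102)=241265379, p(103)=271248950, p(104)=304801365, p(105)=342325709, p(106)=384276336, p(107)=431149389, p(108)=483502844, p(109)=541946240, p(110)=607163746, p(111)=679903203.
Final step: p(112) = p(111) + p(110) - p(107) - p(105) + p(100) + p(97) - p(90) - p(86) + p(77) + p(72) - p(61) - p(55) + p(42) + p(35) - p(20) - p(12)
= 679903203 + 607163746 - 431149389 - 342325709 + 190569292 + 133230930 - 56634173 - 34262962 + 10619863 + 5392783 - 1121505 - 451276 + 53174 + 14883 - 627 - 77
= 761002156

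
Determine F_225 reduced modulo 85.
0

Matrix identity: Q^n = [[F_(n+1), F_n], [F_n, F_(n-1)]] with Q = [[1,1],[1,0]].
n = 225 = 11100001₂. Square-and-multiply, entries mod 85:
Q^1 = [[1,1],[1,0]]
Q^3 = (Q^1)²·Q = [[3,2],[2,1]]
Q^7 = (Q^3)²·Q = [[21,13],[13,8]]
Q^14 = (Q^7)² = [[15,37],[37,63]]
Q^28 = (Q^14)² = [[64,81],[81,68]]
Q^56 = (Q^28)² = [[32,67],[67,50]]
Q^112 = (Q^56)² = [[73,54],[54,19]]
Q^225 = (Q^112)²·Q = [[38,0],[0,38]]
F_225 mod 85 = Q^225[0][1] = 0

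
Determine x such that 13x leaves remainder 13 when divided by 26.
x ≡ 1 (mod 2)

gcd(13, 26) = 13, which divides 13, so solutions exist.
Divide through by 13: x ≡ 1 (mod 2).
The coefficient of x is now 1, so x ≡ 1 (mod 2).
Check: 13 × 1 = 13 ≡ 13 (mod 26).
x ≡ 1 (mod 2), giving 13 solutions mod 26.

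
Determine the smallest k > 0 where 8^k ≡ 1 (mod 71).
35

71 is prime, so ord(8) divides φ(71) = 70.
Divisors of 70: 1, 2, 5, 7, 10, 14, 35, 70.
Repeated squaring: 8^1 ≡ 8, 8^2 ≡ 64, 8^4 ≡ 49, 8^8 ≡ 58, 8^16 ≡ 27, 8^32 ≡ 19, 8^64 ≡ 6 (mod 71).
Test 8^d mod 71 for each divisor d in increasing order:
8^1 ≡ 8
8^2 ≡ 64
8^5 = 8^4·8^1 ≡ 37
8^7 = 8^4·8^2·8^1 ≡ 25
8^10 = 8^8·8^2 ≡ 20
8^14 = 8^8·8^4·8^2 ≡ 57
8^35 = 8^32·8^2·8^1 ≡ 1  ← first divisor giving 1
The order is 35.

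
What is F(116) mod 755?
232

Matrix identity: Q^n = [[F_(n+1), F_n], [F_n, F_(n-1)]] with Q = [[1,1],[1,0]].
n = 116 = 1110100₂. Square-and-multiply, entries mod 755:
Q^1 = [[1,1],[1,0]]
Q^3 = (Q^1)²·Q = [[3,2],[2,1]]
Q^7 = (Q^3)²·Q = [[21,13],[13,8]]
Q^14 = (Q^7)² = [[610,377],[377,233]]
Q^29 = (Q^14)²·Q = [[30,74],[74,711]]
Q^58 = (Q^29)² = [[336,474],[474,617]]
Q^116 = (Q^58)² = [[87,232],[232,610]]
F_116 mod 755 = Q^116[0][1] = 232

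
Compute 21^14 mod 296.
33

Repeated squaring. Binary of 14 = 1110.
21^1 ≡ 21 (mod 296); 21^2 ≡ 145 (mod 296); 21^4 ≡ 9 (mod 296); 21^8 ≡ 81 (mod 296)
21^14 = 21^2 × 21^4 × 21^8 ≡ 33 (mod 296)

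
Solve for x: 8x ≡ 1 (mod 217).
190

gcd(8, 217) = 1, so the inverse exists.
Extended Euclidean algorithm on (217, 8):
217 = 27 × 8 + 1  ⟹  1 = (1)·217 + (-27)·8
So (-27)·8 ≡ 1 (mod 217), i.e. 8^(-1) ≡ -27 ≡ 190 (mod 217).
Check: 8 × 190 = 1520 ≡ 1 (mod 217)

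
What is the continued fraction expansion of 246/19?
[12; 1, 18]

Euclidean algorithm steps:
246 = 12 × 19 + 18
19 = 1 × 18 + 1
18 = 18 × 1 + 0
Continued fraction: [12; 1, 18]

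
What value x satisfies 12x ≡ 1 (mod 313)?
287

gcd(12, 313) = 1, so the inverse exists.
Extended Euclidean algorithm on (313, 12):
313 = 26 × 12 + 1  ⟹  1 = (1)·313 + (-26)·12
So (-26)·12 ≡ 1 (mod 313), i.e. 12^(-1) ≡ -26 ≡ 287 (mod 313).
Check: 12 × 287 = 3444 ≡ 1 (mod 313)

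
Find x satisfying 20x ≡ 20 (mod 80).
x ≡ 1 (mod 4)

gcd(20, 80) = 20, which divides 20, so solutions exist.
Divide through by 20: x ≡ 1 (mod 4).
The coefficient of x is now 1, so x ≡ 1 (mod 4).
Check: 20 × 1 = 20 ≡ 20 (mod 80).
x ≡ 1 (mod 4), giving 20 solutions mod 80.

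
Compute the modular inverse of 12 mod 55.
23

gcd(12, 55) = 1, so the inverse exists.
Extended Euclidean algorithm on (55, 12):
55 = 4 × 12 + 7  ⟹  7 = (1)·55 + (-4)·12
12 = 1 × 7 + 5  ⟹  5 = (-1)·55 + (5)·12
7 = 1 × 5 + 2  ⟹  2 = (2)·55 + (-9)·12
5 = 2 × 2 + 1  ⟹  1 = (-5)·55 + (23)·12
So (23)·12 ≡ 1 (mod 55), i.e. 12^(-1) ≡ 23 (mod 55).
Check: 12 × 23 = 276 ≡ 1 (mod 55)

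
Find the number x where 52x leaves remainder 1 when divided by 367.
120

gcd(52, 367) = 1, so the inverse exists.
Extended Euclidean algorithm on (367, 52):
367 = 7 × 52 + 3  ⟹  3 = (1)·367 + (-7)·52
52 = 17 × 3 + 1  ⟹  1 = (-17)·367 + (120)·52
So (120)·52 ≡ 1 (mod 367), i.e. 52^(-1) ≡ 120 (mod 367).
Check: 52 × 120 = 6240 ≡ 1 (mod 367)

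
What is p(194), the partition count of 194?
2366022741845

p(n) counts ways to write n as a sum of positive integers (order ignored).
Euler's pentagonal recurrence: p(k) = p(k-1) + p(k-2) - p(k-5) - p(k-7) + p(k-12) + p(k-15) - ... (offsets j(3j∓1)/2, signs ++--, p(0)=1, p(<0)=0).
DP table for k = 0..193: p(0)=1, p(1)=1, p(2)=2, p(3)=3, p(4)=5, p(5)=7, p(6)=11, p(7)=15, p(8)=22, p(9)=30, p(10)=42, p(11)=56, p(12)=77, p(13)=101, p(14)=135, p(15)=176, p(16)=231, p(17)=297, p(18)=385, p(19)=490, p(20)=627, p(21)=792, p(22)=1002, p(23)=1255, p(24)=1575, p(25)=1958, p(26)=2436, p(27)=3010, p(28)=3718, p(29)=4565, p(30)=5604, p(31)=6842, p(32)=8349, p(33)=10143, p(34)=12310, p(35)=14883, p(36)=17977, p(37)=21637, p(38)=26015, p(39)=31185, p(40)=37338, p(41)=44583, p(42)=53174, p(43)=63261, p(44)=75175, p(45)=89134, p(46)=105558, p(47)=124754, p(48)=147273, p(49)=173525, p(50)=204226, p(51)=239943, p(52)=281589, p(53)=329931, p(54)=386155, p(55)=451276, p(56)=526823, p(57)=614154, p(58)=715220, p(59)=831820, p(60)=966467, p(61)=1121505, p(62)=1300156, p(63)=1505499, p(64)=1741630, p(65)=2012558, p(66)=2323520, p(67)=2679689, p(68)=3087735, p(69)=3554345, p(70)=4087968, p(71)=4697205, p(72)=5392783, p(73)=6185689, p(74)=7089500, p(75)=8118264, p(76)=9289091, p(77)=10619863, p(78)=12132164, p(79)=13848650, p(80)=15796476, p(81)=18004327, p(82)=20506255, p(83)=23338469, p(84)=26543660, p(85)=30167357, p(86)=34262962, p(87)=38887673, p(88)=44108109, p(89)=49995925, p(90)=56634173, p(91)=64112359, p(92)=72533807, p(93)=82010177, p(94)=92669720, p(95)=104651419, p(96)=118114304, p(97)=133230930, p(98)=150198136, p(99)=169229875, p(100)=190569292, p(101)=214481126, p(102)=241265379, p(103)=271248950, p(104)=304801365, p(105)=342325709, p(106)=384276336, p(107)=431149389, p(108)=483502844, p(109)=541946240, p(110)=607163746, p(111)=679903203, p(112)=761002156, p(113)=851376628, p(114)=952050665, p(115)=1064144451, p(116)=1188908248, p(117)=1327710076, p(118)=1482074143, p(119)=1653668665, p(120)=1844349560, p(121)=2056148051, p(122)=2291320912, p(123)=2552338241, p(124)=2841940500, p(125)=3163127352, p(126)=3519222692, p(127)=3913864295, p(128)=4351078600, p(129)=4835271870, p(130)=5371315400, p(131)=5964539504, p(132)=6620830889, p(133)=7346629512, p(134)=8149040695, p(135)=9035836076, p(136)=10015581680, p(137)=11097645016, p(138)=12292341831, p(139)=13610949895, p(140)=15065878135, p(141)=16670689208, p(142)=18440293320, p(143)=20390982757, p(144)=22540654445, p(145)=24908858009, p(146)=27517052599, p(147)=30388671978, p(148)=33549419497, p(149)=37027355200, p(150)=40853235313, p(151)=45060624582, p(152)=49686288421, p(153)=54770336324, p(154)=60356673280, p(155)=66493182097, p(156)=73232243759, p(157)=80630964769, p(158)=88751778802, p(159)=97662728555, p(160)=107438159466, p(161)=118159068427, p(162)=129913904637, p(163)=142798995930, p(164)=156919475295, p(165)=172389800255, p(166)=189334822579, p(167)=207890420102, p(168)=228204732751, p(169)=250438925115, p(170)=274768617130, p(171)=301384802048, p(172)=330495499613, p(173)=362326859895, p(174)=397125074750, p(175)=435157697830, p(176)=476715857290, p(177)=522115831195, p(178)=571701605655, p(179)=625846753120, p(180)=684957390936, p(181)=749474411781, p(182)=819876908323, p(183)=896684817527, p(184)=980462880430, p(185)=1071823774337, p(186)=1171432692373, p(187)=1280011042268, p(188)=1398341745571, p(189)=1527273599625, p(190)=1667727404093, p(191)=1820701100652, p(192)=1987276856363, p(193)=2168627105469.
Final step: p(194) = p(193) + p(192) - p(189) - p(187) + p(182) + p(179) - p(172) - p(168) + p(159) + p(154) - p(143) - p(137) + p(124) + p(117) - p(102) - p(94) + p(77) + p(68) - p(49) - p(39) + p(18) + p(7)
= 2168627105469 + 1987276856363 - 1527273599625 - 1280011042268 + 819876908323 + 625846753120 - 330495499613 - 228204732751 + 97662728555 + 60356673280 - 20390982757 - 11097645016 + 2841940500 + 1327710076 - 241265379 - 92669720 + 10619863 + 3087735 - 173525 - 31185 + 385 + 15
= 2366022741845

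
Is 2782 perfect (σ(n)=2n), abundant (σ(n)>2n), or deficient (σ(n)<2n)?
deficient

Proper divisors of 2782: sum = 1 + 2 + 13 + 26 + 107 + 214 + 1391 = 1754
Since 1754 < 2782, 2782 is deficient.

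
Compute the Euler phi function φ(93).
60

93 = 3 × 31
φ(n) = n × ∏(1 - 1/p) for each prime p dividing n
φ(93) = 93 × (1 - 1/3) × (1 - 1/31) = 60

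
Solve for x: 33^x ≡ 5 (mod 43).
13

Baby-step giant-step with step n = ⌈√43⌉ = 7.
Baby steps 33^j mod 43 (j:value) for j=0..6: 0:1, 1:33, 2:14, 3:32, 4:24, 5:18, 6:35.
Giant-step multiplier: 33^(-7) ≡ 33^(42-7) = 33^35 ≡ 7 (mod 43).
Giant steps γ_i = 5·7^i mod 43: γ_0=5, γ_1=35 (in table at j=6).
x = i·n + j = 1·7 + 6 = 13.
Check: 33^13 ≡ 5 (mod 43).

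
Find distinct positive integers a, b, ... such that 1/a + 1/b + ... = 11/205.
1/19 + 1/974 + 1/3793730

Greedy algorithm:
11/205: ceiling(205/11) = 19, use 1/19
4/3895: ceiling(3895/4) = 974, use 1/974
1/3793730: ceiling(3793730/1) = 3793730, use 1/3793730
Result: 11/205 = 1/19 + 1/974 + 1/3793730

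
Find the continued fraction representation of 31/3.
[10; 3]

Euclidean algorithm steps:
31 = 10 × 3 + 1
3 = 3 × 1 + 0
Continued fraction: [10; 3]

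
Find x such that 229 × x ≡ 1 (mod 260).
109

gcd(229, 260) = 1, so the inverse exists.
Extended Euclidean algorithm on (260, 229):
260 = 1 × 229 + 31  ⟹  31 = (1)·260 + (-1)·229
229 = 7 × 31 + 12  ⟹  12 = (-7)·260 + (8)·229
31 = 2 × 12 + 7  ⟹  7 = (15)·260 + (-17)·229
12 = 1 × 7 + 5  ⟹  5 = (-22)·260 + (25)·229
7 = 1 × 5 + 2  ⟹  2 = (37)·260 + (-42)·229
5 = 2 × 2 + 1  ⟹  1 = (-96)·260 + (109)·229
So (109)·229 ≡ 1 (mod 260), i.e. 229^(-1) ≡ 109 (mod 260).
Check: 229 × 109 = 24961 ≡ 1 (mod 260)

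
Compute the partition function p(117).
1327710076

p(n) counts ways to write n as a sum of positive integers (order ignored).
Euler's pentagonal recurrence: p(k) = p(k-1) + p(k-2) - p(k-5) - p(k-7) + p(k-12) + p(k-15) - ... (offsets j(3j∓1)/2, signs ++--, p(0)=1, p(<0)=0).
DP table for k = 0..116: p(0)=1, p(1)=1, p(2)=2, p(3)=3, p(4)=5, p(5)=7, p(6)=11, p(7)=15, p(8)=22, p(9)=30, p(10)=42, p(11)=56, p(12)=77, p(13)=101, p(14)=135, p(15)=176, p(16)=231, p(17)=297, p(18)=385, p(19)=490, p(20)=627, p(21)=792, p(22)=1002, p(23)=1255, p(24)=1575, p(25)=1958, p(26)=2436, p(27)=3010, p(28)=3718, p(29)=4565, p(30)=5604, p(31)=6842, p(32)=8349, p(33)=10143, p(34)=12310, p(35)=14883, p(36)=17977, p(37)=21637, p(38)=26015, p(39)=31185, p(40)=37338, p(41)=44583, p(42)=53174, p(43)=63261, p(44)=75175, p(45)=89134, p(46)=105558, p(47)=124754, p(48)=147273, p(49)=173525, p(50)=204226, p(51)=239943, p(52)=281589, p(53)=329931, p(54)=386155, p(55)=451276, p(56)=526823, p(57)=614154, p(58)=715220, p(59)=831820, p(60)=966467, p(61)=1121505, p(62)=1300156, p(63)=1505499, p(64)=1741630, p(65)=2012558, p(66)=2323520, p(67)=2679689, p(68)=3087735, p(69)=3554345, p(70)=4087968, p(71)=4697205, p(72)=5392783, p(73)=6185689, p(74)=7089500, p(75)=8118264, p(76)=9289091, p(77)=10619863, p(78)=12132164, p(79)=13848650, p(80)=15796476, p(81)=18004327, p(82)=20506255, p(83)=23338469, p(84)=26543660, p(85)=30167357, p(86)=34262962, p(87)=38887673, p(88)=44108109, p(89)=49995925, p(90)=56634173, p(91)=64112359, p(92)=72533807, p(93)=82010177, p(94)=92669720, p(95)=104651419, p(96)=118114304, p(97)=133230930, p(98)=150198136, p(99)=169229875, p(100)=190569292, p(101)=214481126, p(102)=241265379, p(103)=271248950, p(104)=304801365, p(105)=342325709, p(106)=384276336, p(107)=431149389, p(108)=483502844, p(109)=541946240, p(110)=607163746, p(111)=679903203, p(112)=761002156, p(113)=851376628, p(114)=952050665, p(115)=1064144451, p(116)=1188908248.
Final step: p(117) = p(116) + p(115) - p(112) - p(110) + p(105) + p(102) - p(95) - p(91) + p(82) + p(77) - p(66) - p(60) + p(47) + p(40) - p(25) - p(17) + p(0)
= 1188908248 + 1064144451 - 761002156 - 607163746 + 342325709 + 241265379 - 104651419 - 64112359 + 20506255 + 10619863 - 2323520 - 966467 + 124754 + 37338 - 1958 - 297 + 1
= 1327710076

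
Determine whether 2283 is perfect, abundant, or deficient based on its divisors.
deficient

Proper divisors of 2283: sum = 1 + 3 + 761 = 765
Since 765 < 2283, 2283 is deficient.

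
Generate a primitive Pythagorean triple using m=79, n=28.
(5457, 4424, 7025)

Euclid's formula: a = m² - n², b = 2mn, c = m² + n²
m = 79, n = 28
a = 79² - 28² = 6241 - 784 = 5457
b = 2 × 79 × 28 = 4424
c = 79² + 28² = 6241 + 784 = 7025
Verification: 5457² + 4424² = 29778849 + 19571776 = 49350625 = 7025² ✓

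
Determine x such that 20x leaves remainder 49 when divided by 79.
x ≡ 38 (mod 79)

gcd(20, 79) = 1, which divides 49, so solutions exist.
Find 20^(-1) mod 79 by the extended Euclidean algorithm:
79 = 3 × 20 + 19  ⟹  19 = (1)·79 + (-3)·20
20 = 1 × 19 + 1  ⟹  1 = (-1)·79 + (4)·20
So (4)·20 ≡ 1 (mod 79), i.e. 20^(-1) ≡ 4 (mod 79).
x ≡ 4 × 49 = 196 ≡ 38 (mod 79).
Check: 20 × 38 = 760 ≡ 49 (mod 79).
Unique solution: x ≡ 38 (mod 79)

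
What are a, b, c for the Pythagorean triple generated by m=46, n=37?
(747, 3404, 3485)

Euclid's formula: a = m² - n², b = 2mn, c = m² + n²
m = 46, n = 37
a = 46² - 37² = 2116 - 1369 = 747
b = 2 × 46 × 37 = 3404
c = 46² + 37² = 2116 + 1369 = 3485
Verification: 747² + 3404² = 558009 + 11587216 = 12145225 = 3485² ✓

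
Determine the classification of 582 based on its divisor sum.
abundant

Proper divisors of 582: sum = 1 + 2 + 3 + 6 + 97 + 194 + 291 = 594
Since 594 > 582, 582 is abundant.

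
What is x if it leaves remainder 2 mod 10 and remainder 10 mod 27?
172

Using Chinese Remainder Theorem:
M = 10 × 27 = 270
M1 = 27, M2 = 10
y1 = 27^(-1) mod 10 = 3
y2 = 10^(-1) mod 27 = 19
x = (2×27×3 + 10×10×19) mod 270 = 172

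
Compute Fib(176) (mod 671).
668

Matrix identity: Q^n = [[F_(n+1), F_n], [F_n, F_(n-1)]] with Q = [[1,1],[1,0]].
n = 176 = 10110000₂. Square-and-multiply, entries mod 671:
Q^1 = [[1,1],[1,0]]
Q^2 = (Q^1)² = [[2,1],[1,1]]
Q^5 = (Q^2)²·Q = [[8,5],[5,3]]
Q^11 = (Q^5)²·Q = [[144,89],[89,55]]
Q^22 = (Q^11)² = [[475,265],[265,210]]
Q^44 = (Q^22)² = [[610,355],[355,255]]
Q^88 = (Q^44)² = [[243,428],[428,486]]
Q^176 = (Q^88)² = [[2,668],[668,5]]
F_176 mod 671 = Q^176[0][1] = 668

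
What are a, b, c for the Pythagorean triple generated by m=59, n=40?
(1881, 4720, 5081)

Euclid's formula: a = m² - n², b = 2mn, c = m² + n²
m = 59, n = 40
a = 59² - 40² = 3481 - 1600 = 1881
b = 2 × 59 × 40 = 4720
c = 59² + 40² = 3481 + 1600 = 5081
Verification: 1881² + 4720² = 3538161 + 22278400 = 25816561 = 5081² ✓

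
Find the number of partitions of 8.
22

p(n) counts ways to write n as a sum of positive integers (order ignored).
Examples: 8; 7 + 1; 6 + 2; 6 + 1 + 1; 5 + 3; ... (22 total)
p(8) = 22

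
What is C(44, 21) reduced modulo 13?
0

Using Lucas' theorem:
Write n=44 and k=21 in base 13:
n in base 13: [3, 5]
k in base 13: [1, 8]
C(44,21) mod 13 = ∏ C(n_i, k_i) mod 13
Digit binomials (mod 13): C(3,1) = 3; C(5,8) = 0 (k_i > n_i)
Product: 3 × 0 = 0 ≡ 0 (mod 13)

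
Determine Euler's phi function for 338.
156

338 = 2 × 13^2
φ(n) = n × ∏(1 - 1/p) for each prime p dividing n
φ(338) = 338 × (1 - 1/2) × (1 - 1/13) = 156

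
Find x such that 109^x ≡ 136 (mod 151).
26

Baby-step giant-step with step n = ⌈√151⌉ = 13.
Baby steps 109^j mod 151 (j:value) for j=0..12: 0:1, 1:109, 2:103, 3:53, 4:39, 5:23, 6:91, 7:104, 8:11, 9:142, 10:76, 11:130, 12:127.
Giant-step multiplier: 109^(-13) ≡ 109^(150-13) = 109^137 ≡ 114 (mod 151).
Giant steps γ_i = 136·114^i mod 151: γ_0=136, γ_1=102, γ_2=1 (in table at j=0).
x = i·n + j = 2·13 + 0 = 26.
Check: 109^26 ≡ 136 (mod 151).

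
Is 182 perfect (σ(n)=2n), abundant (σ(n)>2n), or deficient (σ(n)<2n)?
deficient

Proper divisors of 182: sum = 1 + 2 + 7 + 13 + 14 + 26 + 91 = 154
Since 154 < 182, 182 is deficient.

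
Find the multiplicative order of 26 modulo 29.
28

29 is prime, so ord(26) divides φ(29) = 28.
Divisors of 28: 1, 2, 4, 7, 14, 28.
Repeated squaring: 26^1 ≡ 26, 26^2 ≡ 9, 26^4 ≡ 23, 26^8 ≡ 7, 26^16 ≡ 20 (mod 29).
Test 26^d mod 29 for each divisor d in increasing order:
26^1 ≡ 26
26^2 ≡ 9
26^4 ≡ 23
26^7 = 26^4·26^2·26^1 ≡ 17
26^14 = 26^8·26^4·26^2 ≡ 28
26^28 = 26^16·26^8·26^4 ≡ 1  ← first divisor giving 1
The order is 28.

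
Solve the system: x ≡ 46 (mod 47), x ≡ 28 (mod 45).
1738

Using Chinese Remainder Theorem:
M = 47 × 45 = 2115
M1 = 45, M2 = 47
y1 = 45^(-1) mod 47 = 23
y2 = 47^(-1) mod 45 = 23
x = (46×45×23 + 28×47×23) mod 2115 = 1738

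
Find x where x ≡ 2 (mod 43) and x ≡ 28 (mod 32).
604

Using Chinese Remainder Theorem:
M = 43 × 32 = 1376
M1 = 32, M2 = 43
y1 = 32^(-1) mod 43 = 39
y2 = 43^(-1) mod 32 = 3
x = (2×32×39 + 28×43×3) mod 1376 = 604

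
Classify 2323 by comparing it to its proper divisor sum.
deficient

Proper divisors of 2323: sum = 1 + 23 + 101 = 125
Since 125 < 2323, 2323 is deficient.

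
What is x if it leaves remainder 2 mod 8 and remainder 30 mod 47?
218

Using Chinese Remainder Theorem:
M = 8 × 47 = 376
M1 = 47, M2 = 8
y1 = 47^(-1) mod 8 = 7
y2 = 8^(-1) mod 47 = 6
x = (2×47×7 + 30×8×6) mod 376 = 218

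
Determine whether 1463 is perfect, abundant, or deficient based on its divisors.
deficient

Proper divisors of 1463: sum = 1 + 7 + 11 + 19 + 77 + 133 + 209 = 457
Since 457 < 1463, 1463 is deficient.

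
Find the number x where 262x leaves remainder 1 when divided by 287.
264

gcd(262, 287) = 1, so the inverse exists.
Extended Euclidean algorithm on (287, 262):
287 = 1 × 262 + 25  ⟹  25 = (1)·287 + (-1)·262
262 = 10 × 25 + 12  ⟹  12 = (-10)·287 + (11)·262
25 = 2 × 12 + 1  ⟹  1 = (21)·287 + (-23)·262
So (-23)·262 ≡ 1 (mod 287), i.e. 262^(-1) ≡ -23 ≡ 264 (mod 287).
Check: 262 × 264 = 69168 ≡ 1 (mod 287)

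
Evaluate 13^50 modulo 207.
52

Repeated squaring. Binary of 50 = 110010.
13^1 ≡ 13 (mod 207); 13^2 ≡ 169 (mod 207); 13^4 ≡ 202 (mod 207); 13^8 ≡ 25 (mod 207); 13^16 ≡ 4 (mod 207); 13^32 ≡ 16 (mod 207)
13^50 = 13^2 × 13^16 × 13^32 ≡ 52 (mod 207)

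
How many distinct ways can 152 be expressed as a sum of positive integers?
49686288421

p(n) counts ways to write n as a sum of positive integers (order ignored).
Euler's pentagonal recurrence: p(k) = p(k-1) + p(k-2) - p(k-5) - p(k-7) + p(k-12) + p(k-15) - ... (offsets j(3j∓1)/2, signs ++--, p(0)=1, p(<0)=0).
DP table for k = 0..151: p(0)=1, p(1)=1, p(2)=2, p(3)=3, p(4)=5, p(5)=7, p(6)=11, p(7)=15, p(8)=22, p(9)=30, p(10)=42, p(11)=56, p(12)=77, p(13)=101, p(14)=135, p(15)=176, p(16)=231, p(17)=297, p(18)=385, p(19)=490, p(20)=627, p(21)=792, p(22)=1002, p(23)=1255, p(24)=1575, p(25)=1958, p(26)=2436, p(27)=3010, p(28)=3718, p(29)=4565, p(30)=5604, p(31)=6842, p(32)=8349, p(33)=10143, p(34)=12310, p(35)=14883, p(36)=17977, p(37)=21637, p(38)=26015, p(39)=31185, p(40)=37338, p(41)=44583, p(42)=53174, p(43)=63261, p(44)=75175, p(45)=89134, p(46)=105558, p(47)=124754, p(48)=147273, p(49)=173525, p(50)=204226, p(51)=239943, p(52)=281589, p(53)=329931, p(54)=386155, p(55)=451276, p(56)=526823, p(57)=614154, p(58)=715220, p(59)=831820, p(60)=966467, p(61)=1121505, p(62)=1300156, p(63)=1505499, p(64)=1741630, p(65)=2012558, p(66)=2323520, p(67)=2679689, p(68)=3087735, p(69)=3554345, p(70)=4087968, p(71)=4697205, p(72)=5392783, p(73)=6185689, p(74)=7089500, p(75)=8118264, p(76)=9289091, p(77)=10619863, p(78)=12132164, p(79)=13848650, p(80)=15796476, p(81)=18004327, p(82)=20506255, p(83)=23338469, p(84)=26543660, p(85)=30167357, p(86)=34262962, p(87)=38887673, p(88)=44108109, p(89)=49995925, p(90)=56634173, p(91)=64112359, p(92)=72533807, p(93)=82010177, p(94)=92669720, p(95)=104651419, p(96)=118114304, p(97)=133230930, p(98)=150198136, p(99)=169229875, p(100)=190569292, p(101)=214481126, p(102)=241265379, p(103)=271248950, p(104)=304801365, p(105)=342325709, p(106)=384276336, p(107)=431149389, p(108)=483502844, p(109)=541946240, p(110)=607163746, p(111)=679903203, p(112)=761002156, p(113)=851376628, p(114)=952050665, p(115)=1064144451, p(116)=1188908248, p(117)=1327710076, p(118)=1482074143, p(119)=1653668665, p(120)=1844349560, p(121)=2056148051, p(122)=2291320912, p(123)=2552338241, p(124)=2841940500, p(125)=3163127352, p(126)=3519222692, p(127)=3913864295, p(128)=4351078600, p(129)=4835271870, p(130)=5371315400, p(131)=5964539504, p(132)=6620830889, p(133)=7346629512, p(134)=8149040695, p(135)=9035836076, p(136)=10015581680, p(137)=11097645016, p(138)=12292341831, p(139)=13610949895, p(140)=15065878135, p(141)=16670689208, p(142)=18440293320, p(143)=20390982757, p(144)=22540654445, p(145)=24908858009, p(146)=27517052599, p(147)=30388671978, p(148)=33549419497, p(149)=37027355200, p(150)=40853235313, p(151)=45060624582.
Final step: p(152) = p(151) + p(150) - p(147) - p(145) + p(140) + p(137) - p(130) - p(126) + p(117) + p(112) - p(101) - p(95) + p(82) + p(75) - p(60) - p(52) + p(35) + p(26) - p(7)
= 45060624582 + 40853235313 - 30388671978 - 24908858009 + 15065878135 + 11097645016 - 5371315400 - 3519222692 + 1327710076 + 761002156 - 214481126 - 104651419 + 20506255 + 8118264 - 966467 - 281589 + 14883 + 2436 - 15
= 49686288421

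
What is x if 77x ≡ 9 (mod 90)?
x ≡ 27 (mod 90)

gcd(77, 90) = 1, which divides 9, so solutions exist.
Find 77^(-1) mod 90 by the extended Euclidean algorithm:
90 = 1 × 77 + 13  ⟹  13 = (1)·90 + (-1)·77
77 = 5 × 13 + 12  ⟹  12 = (-5)·90 + (6)·77
13 = 1 × 12 + 1  ⟹  1 = (6)·90 + (-7)·77
So (-7)·77 ≡ 1 (mod 90), i.e. 77^(-1) ≡ -7 ≡ 83 (mod 90).
x ≡ 83 × 9 = 747 ≡ 27 (mod 90).
Check: 77 × 27 = 2079 ≡ 9 (mod 90).
Unique solution: x ≡ 27 (mod 90)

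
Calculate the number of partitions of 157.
80630964769

p(n) counts ways to write n as a sum of positive integers (order ignored).
Euler's pentagonal recurrence: p(k) = p(k-1) + p(k-2) - p(k-5) - p(k-7) + p(k-12) + p(k-15) - ... (offsets j(3j∓1)/2, signs ++--, p(0)=1, p(<0)=0).
DP table for k = 0..156: p(0)=1, p(1)=1, p(2)=2, p(3)=3, p(4)=5, p(5)=7, p(6)=11, p(7)=15, p(8)=22, p(9)=30, p(10)=42, p(11)=56, p(12)=77, p(13)=101, p(14)=135, p(15)=176, p(16)=231, p(17)=297, p(18)=385, p(19)=490, p(20)=627, p(21)=792, p(22)=1002, p(23)=1255, p(24)=1575, p(25)=1958, p(26)=2436, p(27)=3010, p(28)=3718, p(29)=4565, p(30)=5604, p(31)=6842, p(32)=8349, p(33)=10143, p(34)=12310, p(35)=14883, p(36)=17977, p(37)=21637, p(38)=26015, p(39)=31185, p(40)=37338, p(41)=44583, p(42)=53174, p(43)=63261, p(44)=75175, p(45)=89134, p(46)=105558, p(47)=124754, p(48)=147273, p(49)=173525, p(50)=204226, p(51)=239943, p(52)=281589, p(53)=329931, p(54)=386155, p(55)=451276, p(56)=526823, p(57)=614154, p(58)=715220, p(59)=831820, p(60)=966467, p(61)=1121505, p(62)=1300156, p(63)=1505499, p(64)=1741630, p(65)=2012558, p(66)=2323520, p(67)=2679689, p(68)=3087735, p(69)=3554345, p(70)=4087968, p(71)=4697205, p(72)=5392783, p(73)=6185689, p(74)=7089500, p(75)=8118264, p(76)=9289091, p(77)=10619863, p(78)=12132164, p(79)=13848650, p(80)=15796476, p(81)=18004327, p(82)=20506255, p(83)=23338469, p(84)=26543660, p(85)=30167357, p(86)=34262962, p(87)=38887673, p(88)=44108109, p(89)=49995925, p(90)=56634173, p(91)=64112359, p(92)=72533807, p(93)=82010177, p(94)=92669720, p(95)=104651419, p(96)=118114304, p(97)=133230930, p(98)=150198136, p(99)=169229875, p(100)=190569292, p(101)=214481126, p(102)=241265379, p(103)=271248950, p(104)=304801365, p(105)=342325709, p(106)=384276336, p(107)=431149389, p(108)=483502844, p(109)=541946240, p(110)=607163746, p(111)=679903203, p(112)=761002156, p(113)=851376628, p(114)=952050665, p(115)=1064144451, p(116)=1188908248, p(117)=1327710076, p(118)=1482074143, p(119)=1653668665, p(120)=1844349560, p(121)=2056148051, p(122)=2291320912, p(123)=2552338241, p(124)=2841940500, p(125)=3163127352, p(126)=3519222692, p(127)=3913864295, p(128)=4351078600, p(129)=4835271870, p(130)=5371315400, p(131)=5964539504, p(132)=6620830889, p(133)=7346629512, p(134)=8149040695, p(135)=9035836076, p(136)=10015581680, p(137)=11097645016, p(138)=12292341831, p(139)=13610949895, p(140)=15065878135, p(141)=16670689208, p(142)=18440293320, p(143)=20390982757, p(144)=22540654445, p(145)=24908858009, p(146)=27517052599, p(147)=30388671978, p(148)=33549419497, p(149)=37027355200, p(150)=40853235313, p(151)=45060624582, p(152)=49686288421, p(153)=54770336324, p(154)=60356673280, p(155)=66493182097, p(156)=73232243759.
Final step: p(157) = p(156) + p(155) - p(152) - p(150) + p(145) + p(142) - p(135) - p(131) + p(122) + p(117) - p(106) - p(100) + p(87) + p(80) - p(65) - p(57) + p(40) + p(31) - p(12) - p(2)
= 73232243759 + 66493182097 - 49686288421 - 40853235313 + 24908858009 + 18440293320 - 9035836076 - 5964539504 + 2291320912 + 1327710076 - 384276336 - 190569292 + 38887673 + 15796476 - 2012558 - 614154 + 37338 + 6842 - 77 - 2
= 80630964769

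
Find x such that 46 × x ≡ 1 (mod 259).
107

gcd(46, 259) = 1, so the inverse exists.
Extended Euclidean algorithm on (259, 46):
259 = 5 × 46 + 29  ⟹  29 = (1)·259 + (-5)·46
46 = 1 × 29 + 17  ⟹  17 = (-1)·259 + (6)·46
29 = 1 × 17 + 12  ⟹  12 = (2)·259 + (-11)·46
17 = 1 × 12 + 5  ⟹  5 = (-3)·259 + (17)·46
12 = 2 × 5 + 2  ⟹  2 = (8)·259 + (-45)·46
5 = 2 × 2 + 1  ⟹  1 = (-19)·259 + (107)·46
So (107)·46 ≡ 1 (mod 259), i.e. 46^(-1) ≡ 107 (mod 259).
Check: 46 × 107 = 4922 ≡ 1 (mod 259)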